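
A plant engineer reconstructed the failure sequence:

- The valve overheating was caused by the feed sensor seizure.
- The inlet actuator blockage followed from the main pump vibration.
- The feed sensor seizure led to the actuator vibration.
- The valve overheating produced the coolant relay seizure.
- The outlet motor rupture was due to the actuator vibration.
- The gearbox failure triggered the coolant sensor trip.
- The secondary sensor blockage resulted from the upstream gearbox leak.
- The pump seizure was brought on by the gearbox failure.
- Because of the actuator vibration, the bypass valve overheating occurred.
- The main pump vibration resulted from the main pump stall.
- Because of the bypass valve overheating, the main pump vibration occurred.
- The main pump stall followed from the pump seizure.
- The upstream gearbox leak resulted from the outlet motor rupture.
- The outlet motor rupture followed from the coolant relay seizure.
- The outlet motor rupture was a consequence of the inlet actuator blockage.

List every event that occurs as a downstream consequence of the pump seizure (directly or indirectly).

Direct effects: the main pump stall.
2 steps out: the main pump vibration.
3 steps out: the inlet actuator blockage.
4 steps out: the outlet motor rupture.
5 steps out: the upstream gearbox leak.
6 steps out: the secondary sensor blockage.
Not reachable from it: the feed sensor seizure, the gearbox failure, the valve overheating, the actuator vibration, the bypass valve overheating, the coolant sensor trip, the coolant relay seizure.

the inlet actuator blockage, the main pump stall, the main pump vibration, the outlet motor rupture, the secondary sensor blockage, the upstream gearbox leak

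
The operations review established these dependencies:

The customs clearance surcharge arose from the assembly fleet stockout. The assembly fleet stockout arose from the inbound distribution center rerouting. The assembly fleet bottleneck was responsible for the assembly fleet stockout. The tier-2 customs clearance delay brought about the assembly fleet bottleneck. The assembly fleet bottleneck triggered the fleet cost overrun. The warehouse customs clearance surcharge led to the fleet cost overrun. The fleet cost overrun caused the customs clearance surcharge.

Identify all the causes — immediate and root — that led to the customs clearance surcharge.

the assembly fleet bottleneck, the assembly fleet stockout, the fleet cost overrun, the inbound distribution center rerouting, the tier-2 customs clearance delay, the warehouse customs clearance surcharge

Immediate causes of the customs clearance surcharge: the fleet cost overrun, the assembly fleet stockout.
Further upstream: the tier-2 customs clearance delay, the assembly fleet bottleneck, the warehouse customs clearance surcharge, the inbound distribution center rerouting.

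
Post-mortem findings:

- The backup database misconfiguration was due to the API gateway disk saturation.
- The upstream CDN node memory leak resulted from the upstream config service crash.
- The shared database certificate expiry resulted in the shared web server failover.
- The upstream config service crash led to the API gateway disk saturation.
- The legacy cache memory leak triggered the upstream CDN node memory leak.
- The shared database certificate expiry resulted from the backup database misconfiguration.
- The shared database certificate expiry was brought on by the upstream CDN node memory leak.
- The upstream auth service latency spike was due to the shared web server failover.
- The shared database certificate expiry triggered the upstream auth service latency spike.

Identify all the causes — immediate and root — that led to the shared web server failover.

Immediate cause of the shared web server failover: the shared database certificate expiry.
Further upstream: the legacy cache memory leak, the upstream config service crash, the API gateway disk saturation, the backup database misconfiguration, the upstream CDN node memory leak.

the API gateway disk saturation, the backup database misconfiguration, the legacy cache memory leak, the shared database certificate expiry, the upstream CDN node memory leak, the upstream config service crash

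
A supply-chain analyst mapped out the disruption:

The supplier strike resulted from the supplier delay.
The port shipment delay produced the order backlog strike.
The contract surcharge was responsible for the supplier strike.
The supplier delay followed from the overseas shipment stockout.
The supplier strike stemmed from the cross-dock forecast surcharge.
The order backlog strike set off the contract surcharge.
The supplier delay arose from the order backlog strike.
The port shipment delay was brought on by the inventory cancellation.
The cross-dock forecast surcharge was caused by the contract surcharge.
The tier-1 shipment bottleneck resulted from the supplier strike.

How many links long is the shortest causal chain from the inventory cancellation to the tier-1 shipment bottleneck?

5

Shortest chain: the inventory cancellation → the port shipment delay → the order backlog strike → the contract surcharge → the supplier strike → the tier-1 shipment bottleneck.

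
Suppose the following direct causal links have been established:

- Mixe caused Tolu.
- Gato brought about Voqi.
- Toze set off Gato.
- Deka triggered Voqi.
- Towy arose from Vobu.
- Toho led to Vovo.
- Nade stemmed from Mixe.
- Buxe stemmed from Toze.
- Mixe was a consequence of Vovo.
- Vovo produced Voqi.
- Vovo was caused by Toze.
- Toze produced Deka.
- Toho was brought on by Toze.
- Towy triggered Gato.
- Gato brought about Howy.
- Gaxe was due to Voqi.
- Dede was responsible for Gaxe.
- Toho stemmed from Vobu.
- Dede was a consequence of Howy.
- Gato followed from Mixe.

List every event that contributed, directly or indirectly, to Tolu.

Mixe, Toho, Toze, Vobu, Vovo

Immediate cause of Tolu: Mixe.
Further upstream: Toze, Vobu, Toho, Vovo.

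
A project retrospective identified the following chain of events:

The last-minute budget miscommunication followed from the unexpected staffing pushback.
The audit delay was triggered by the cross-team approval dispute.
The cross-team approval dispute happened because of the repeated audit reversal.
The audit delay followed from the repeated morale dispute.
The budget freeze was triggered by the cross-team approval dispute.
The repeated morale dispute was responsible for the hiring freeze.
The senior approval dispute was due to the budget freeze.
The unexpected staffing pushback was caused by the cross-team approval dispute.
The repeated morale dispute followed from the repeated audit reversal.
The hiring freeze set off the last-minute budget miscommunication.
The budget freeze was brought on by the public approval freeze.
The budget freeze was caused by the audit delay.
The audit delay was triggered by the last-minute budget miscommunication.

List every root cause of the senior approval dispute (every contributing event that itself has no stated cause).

the public approval freeze, the repeated audit reversal

Tracing upstream from the senior approval dispute: the senior approval dispute ← the budget freeze ← the cross-team approval dispute ← the repeated audit reversal.
A separate upstream branch: the senior approval dispute ← the budget freeze ← the public approval freeze.
Each of those chain origins has no stated cause.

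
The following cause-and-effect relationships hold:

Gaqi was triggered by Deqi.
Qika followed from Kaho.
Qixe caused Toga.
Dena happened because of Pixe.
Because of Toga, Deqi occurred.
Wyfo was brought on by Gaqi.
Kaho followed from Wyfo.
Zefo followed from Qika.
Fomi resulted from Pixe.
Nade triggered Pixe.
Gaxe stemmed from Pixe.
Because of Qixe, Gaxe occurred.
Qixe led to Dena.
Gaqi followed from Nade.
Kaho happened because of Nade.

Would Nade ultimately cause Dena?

There is a causal chain: Nade → Pixe → Dena.

Yes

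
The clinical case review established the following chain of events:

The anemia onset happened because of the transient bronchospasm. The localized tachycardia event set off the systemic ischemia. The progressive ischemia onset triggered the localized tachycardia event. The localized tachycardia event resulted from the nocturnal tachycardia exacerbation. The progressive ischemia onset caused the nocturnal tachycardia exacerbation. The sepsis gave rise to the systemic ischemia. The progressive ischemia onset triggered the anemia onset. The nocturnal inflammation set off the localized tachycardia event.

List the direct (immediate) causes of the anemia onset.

the progressive ischemia onset, the transient bronchospasm

the progressive ischemia onset, the transient bronchospasm → the anemia onset with nothing further upstream stated.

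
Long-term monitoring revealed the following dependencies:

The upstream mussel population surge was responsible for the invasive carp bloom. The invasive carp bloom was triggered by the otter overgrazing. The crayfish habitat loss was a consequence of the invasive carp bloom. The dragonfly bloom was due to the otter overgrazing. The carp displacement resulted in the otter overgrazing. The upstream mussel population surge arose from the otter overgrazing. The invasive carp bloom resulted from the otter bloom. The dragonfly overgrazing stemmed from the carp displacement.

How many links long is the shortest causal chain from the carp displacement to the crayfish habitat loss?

3

Shortest chain: the carp displacement → the otter overgrazing → the invasive carp bloom → the crayfish habitat loss.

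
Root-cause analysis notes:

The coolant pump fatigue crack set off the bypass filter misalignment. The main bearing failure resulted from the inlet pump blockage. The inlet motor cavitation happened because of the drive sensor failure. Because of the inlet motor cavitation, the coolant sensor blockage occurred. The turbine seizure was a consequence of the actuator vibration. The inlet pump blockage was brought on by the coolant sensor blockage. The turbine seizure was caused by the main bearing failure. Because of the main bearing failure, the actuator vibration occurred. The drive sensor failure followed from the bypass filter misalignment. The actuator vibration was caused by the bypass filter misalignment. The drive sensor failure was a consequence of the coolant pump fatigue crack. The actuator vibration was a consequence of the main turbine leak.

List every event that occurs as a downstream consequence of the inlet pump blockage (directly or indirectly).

the actuator vibration, the main bearing failure, the turbine seizure

Direct effects: the main bearing failure.
2 steps out: the actuator vibration, the turbine seizure.
Not reachable from it: the coolant pump fatigue crack, the bypass filter misalignment, the drive sensor failure, the inlet motor cavitation, the coolant sensor blockage, the main turbine leak.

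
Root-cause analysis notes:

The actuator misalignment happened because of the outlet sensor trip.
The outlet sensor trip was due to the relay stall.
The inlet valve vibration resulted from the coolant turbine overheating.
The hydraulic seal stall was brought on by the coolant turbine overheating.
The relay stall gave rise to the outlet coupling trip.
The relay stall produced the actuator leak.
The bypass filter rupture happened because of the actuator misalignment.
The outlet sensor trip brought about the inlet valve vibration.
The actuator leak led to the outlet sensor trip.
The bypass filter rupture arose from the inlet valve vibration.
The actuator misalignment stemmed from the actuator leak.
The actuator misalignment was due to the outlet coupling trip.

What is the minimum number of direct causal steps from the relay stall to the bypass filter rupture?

Shortest chain: the relay stall → the actuator leak → the actuator misalignment → the bypass filter rupture.

3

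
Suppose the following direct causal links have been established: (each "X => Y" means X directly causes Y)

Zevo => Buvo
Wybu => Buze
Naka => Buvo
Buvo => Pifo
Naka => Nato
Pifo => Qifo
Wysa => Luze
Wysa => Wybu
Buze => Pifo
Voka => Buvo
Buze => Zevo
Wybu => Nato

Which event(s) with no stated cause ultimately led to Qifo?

Naka, Voka, Wysa

Tracing upstream from Qifo: Qifo ← Pifo ← Buze ← Wybu ← Wysa.
A separate upstream branch: Qifo ← Pifo ← Buvo ← Voka.
A separate upstream branch: Qifo ← Pifo ← Buvo ← Naka.
Each of those chain origins has no stated cause.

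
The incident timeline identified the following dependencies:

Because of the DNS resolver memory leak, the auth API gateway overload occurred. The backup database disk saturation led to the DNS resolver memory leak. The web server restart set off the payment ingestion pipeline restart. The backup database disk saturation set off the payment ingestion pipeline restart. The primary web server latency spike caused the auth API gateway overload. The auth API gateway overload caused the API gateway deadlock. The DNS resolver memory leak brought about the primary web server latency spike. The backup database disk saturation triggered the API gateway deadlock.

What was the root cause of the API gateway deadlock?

the backup database disk saturation

Tracing upstream from the API gateway deadlock: the API gateway deadlock ← the backup database disk saturation.
The backup database disk saturation has no stated cause, so it is the root.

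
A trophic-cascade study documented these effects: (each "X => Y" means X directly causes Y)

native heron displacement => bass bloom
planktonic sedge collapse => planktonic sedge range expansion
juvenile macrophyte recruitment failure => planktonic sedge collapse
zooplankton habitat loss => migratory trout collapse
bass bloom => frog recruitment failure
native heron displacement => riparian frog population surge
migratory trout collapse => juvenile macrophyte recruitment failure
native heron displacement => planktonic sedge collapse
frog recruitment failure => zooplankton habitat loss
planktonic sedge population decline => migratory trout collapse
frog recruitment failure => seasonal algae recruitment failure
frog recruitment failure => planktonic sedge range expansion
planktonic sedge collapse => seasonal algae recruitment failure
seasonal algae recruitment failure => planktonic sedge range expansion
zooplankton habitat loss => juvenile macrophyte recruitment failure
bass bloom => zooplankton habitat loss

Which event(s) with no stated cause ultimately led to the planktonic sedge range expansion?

Tracing upstream from the planktonic sedge range expansion: the planktonic sedge range expansion ← the planktonic sedge collapse ← the native heron displacement.
A separate upstream branch: the planktonic sedge range expansion ← the planktonic sedge collapse ← the juvenile macrophyte recruitment failure ← the migratory trout collapse ← the planktonic sedge population decline.
Each of those chain origins has no stated cause.

the native heron displacement, the planktonic sedge population decline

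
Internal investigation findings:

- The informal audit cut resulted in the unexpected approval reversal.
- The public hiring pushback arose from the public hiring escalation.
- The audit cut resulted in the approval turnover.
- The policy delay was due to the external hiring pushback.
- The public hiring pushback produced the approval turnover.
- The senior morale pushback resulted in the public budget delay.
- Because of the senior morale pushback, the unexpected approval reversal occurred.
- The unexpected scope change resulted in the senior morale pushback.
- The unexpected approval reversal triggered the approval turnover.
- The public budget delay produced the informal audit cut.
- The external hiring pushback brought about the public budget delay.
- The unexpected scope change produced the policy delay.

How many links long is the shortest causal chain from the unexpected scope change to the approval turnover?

Shortest chain: the unexpected scope change → the senior morale pushback → the unexpected approval reversal → the approval turnover.

3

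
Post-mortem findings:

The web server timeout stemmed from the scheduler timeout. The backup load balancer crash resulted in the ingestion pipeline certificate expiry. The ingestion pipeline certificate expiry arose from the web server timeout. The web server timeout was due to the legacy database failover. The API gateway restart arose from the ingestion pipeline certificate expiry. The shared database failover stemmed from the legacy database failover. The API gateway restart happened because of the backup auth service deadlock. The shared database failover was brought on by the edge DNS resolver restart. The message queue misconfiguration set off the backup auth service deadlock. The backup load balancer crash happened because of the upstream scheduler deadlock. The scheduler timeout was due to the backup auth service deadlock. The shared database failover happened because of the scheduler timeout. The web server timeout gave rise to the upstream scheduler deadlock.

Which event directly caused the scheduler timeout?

Upstream contributors include the message queue misconfiguration, but only the backup auth service deadlock feeds directly into the scheduler timeout.

the backup auth service deadlock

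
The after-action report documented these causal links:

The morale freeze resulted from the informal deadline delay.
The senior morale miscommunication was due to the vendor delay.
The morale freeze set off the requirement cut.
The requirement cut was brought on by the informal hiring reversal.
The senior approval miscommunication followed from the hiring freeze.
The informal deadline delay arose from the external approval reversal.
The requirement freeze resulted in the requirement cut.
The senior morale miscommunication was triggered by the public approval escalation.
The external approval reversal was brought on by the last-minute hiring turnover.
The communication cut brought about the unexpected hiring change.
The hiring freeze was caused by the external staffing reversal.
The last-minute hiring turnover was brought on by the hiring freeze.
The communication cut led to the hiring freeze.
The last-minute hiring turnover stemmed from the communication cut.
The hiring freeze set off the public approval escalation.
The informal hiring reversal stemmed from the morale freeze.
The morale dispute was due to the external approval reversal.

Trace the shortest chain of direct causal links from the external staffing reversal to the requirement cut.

the external staffing reversal → the hiring freeze
the hiring freeze → the last-minute hiring turnover
the last-minute hiring turnover → the external approval reversal
the external approval reversal → the informal deadline delay
the informal deadline delay → the morale freeze
the morale freeze → the requirement cut
Length: 6 steps.

the external staffing reversal → the hiring freeze → the last-minute hiring turnover → the external approval reversal → the informal deadline delay → the morale freeze → the requirement cut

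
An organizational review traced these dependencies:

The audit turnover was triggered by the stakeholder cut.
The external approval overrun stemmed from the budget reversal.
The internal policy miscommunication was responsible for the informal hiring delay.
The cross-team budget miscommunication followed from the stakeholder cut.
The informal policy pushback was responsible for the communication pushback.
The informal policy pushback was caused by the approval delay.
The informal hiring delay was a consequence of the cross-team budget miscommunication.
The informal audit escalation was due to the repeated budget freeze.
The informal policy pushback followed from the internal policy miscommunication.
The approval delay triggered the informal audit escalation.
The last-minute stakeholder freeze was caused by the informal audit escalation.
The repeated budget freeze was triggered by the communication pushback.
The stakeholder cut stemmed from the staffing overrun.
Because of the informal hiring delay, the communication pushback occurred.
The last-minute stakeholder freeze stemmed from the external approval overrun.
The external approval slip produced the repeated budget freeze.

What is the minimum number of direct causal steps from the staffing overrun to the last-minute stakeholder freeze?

7

Shortest chain: the staffing overrun → the stakeholder cut → the cross-team budget miscommunication → the informal hiring delay → the communication pushback → the repeated budget freeze → the informal audit escalation → the last-minute stakeholder freeze.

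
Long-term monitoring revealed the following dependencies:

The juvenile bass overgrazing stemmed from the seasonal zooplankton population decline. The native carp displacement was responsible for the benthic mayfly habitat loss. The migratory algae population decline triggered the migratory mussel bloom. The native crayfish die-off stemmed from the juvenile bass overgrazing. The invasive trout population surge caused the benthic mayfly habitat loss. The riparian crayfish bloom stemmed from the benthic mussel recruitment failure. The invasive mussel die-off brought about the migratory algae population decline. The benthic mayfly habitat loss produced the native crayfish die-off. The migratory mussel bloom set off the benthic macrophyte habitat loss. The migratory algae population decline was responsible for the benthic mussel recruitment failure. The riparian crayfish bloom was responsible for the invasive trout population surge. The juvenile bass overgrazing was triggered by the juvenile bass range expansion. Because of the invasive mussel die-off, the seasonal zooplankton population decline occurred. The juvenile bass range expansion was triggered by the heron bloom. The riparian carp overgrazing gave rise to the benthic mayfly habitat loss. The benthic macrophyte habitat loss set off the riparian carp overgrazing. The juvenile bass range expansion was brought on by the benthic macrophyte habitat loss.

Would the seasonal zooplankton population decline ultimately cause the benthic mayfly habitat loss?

No

The seasonal zooplankton population decline leads to the juvenile bass overgrazing, the native crayfish die-off; the benthic mayfly habitat loss is not among them.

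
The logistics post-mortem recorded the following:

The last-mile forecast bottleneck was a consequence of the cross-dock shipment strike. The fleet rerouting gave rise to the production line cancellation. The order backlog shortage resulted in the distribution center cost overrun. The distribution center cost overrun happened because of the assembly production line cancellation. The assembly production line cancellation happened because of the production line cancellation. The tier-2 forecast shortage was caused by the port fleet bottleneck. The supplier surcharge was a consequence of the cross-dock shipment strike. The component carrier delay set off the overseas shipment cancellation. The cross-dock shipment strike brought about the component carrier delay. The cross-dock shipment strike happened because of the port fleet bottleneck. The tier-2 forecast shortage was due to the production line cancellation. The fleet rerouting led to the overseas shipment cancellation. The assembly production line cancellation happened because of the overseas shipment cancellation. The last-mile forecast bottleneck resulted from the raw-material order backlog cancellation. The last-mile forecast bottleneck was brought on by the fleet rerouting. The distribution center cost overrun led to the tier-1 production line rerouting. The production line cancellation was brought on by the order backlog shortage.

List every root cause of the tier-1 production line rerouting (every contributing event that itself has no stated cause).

the fleet rerouting, the order backlog shortage, the port fleet bottleneck

Tracing upstream from the tier-1 production line rerouting: the tier-1 production line rerouting ← the distribution center cost overrun ← the order backlog shortage.
A separate upstream branch: the tier-1 production line rerouting ← the distribution center cost overrun ← the assembly production line cancellation ← the overseas shipment cancellation ← the component carrier delay ← the cross-dock shipment strike ← the port fleet bottleneck.
A separate upstream branch: the tier-1 production line rerouting ← the distribution center cost overrun ← the assembly production line cancellation ← the production line cancellation ← the fleet rerouting.
Each of those chain origins has no stated cause.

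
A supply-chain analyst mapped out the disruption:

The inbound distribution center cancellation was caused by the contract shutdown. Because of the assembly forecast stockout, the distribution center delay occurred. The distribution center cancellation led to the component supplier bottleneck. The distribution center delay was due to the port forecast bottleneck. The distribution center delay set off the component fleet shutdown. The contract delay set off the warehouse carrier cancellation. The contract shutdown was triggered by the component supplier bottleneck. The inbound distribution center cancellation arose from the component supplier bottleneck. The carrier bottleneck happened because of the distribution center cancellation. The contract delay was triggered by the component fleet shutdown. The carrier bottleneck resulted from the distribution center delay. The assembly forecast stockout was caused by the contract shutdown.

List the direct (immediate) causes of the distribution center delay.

Upstream contributors include the distribution center cancellation, the component supplier bottleneck, the contract shutdown, but only the assembly forecast stockout, the port forecast bottleneck feed directly into the distribution center delay.

the assembly forecast stockout, the port forecast bottleneck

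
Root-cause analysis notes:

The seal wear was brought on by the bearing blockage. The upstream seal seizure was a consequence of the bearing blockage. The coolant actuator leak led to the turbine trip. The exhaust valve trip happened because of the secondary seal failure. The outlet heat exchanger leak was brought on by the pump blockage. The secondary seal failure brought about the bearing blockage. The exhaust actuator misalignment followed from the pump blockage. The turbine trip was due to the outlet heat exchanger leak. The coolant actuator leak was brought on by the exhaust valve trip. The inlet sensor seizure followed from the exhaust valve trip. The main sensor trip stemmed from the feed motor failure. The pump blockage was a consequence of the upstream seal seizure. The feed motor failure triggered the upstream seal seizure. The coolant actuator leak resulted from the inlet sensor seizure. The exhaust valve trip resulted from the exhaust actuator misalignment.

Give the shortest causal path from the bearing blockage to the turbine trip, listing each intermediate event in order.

the bearing blockage → the upstream seal seizure → the pump blockage → the outlet heat exchanger leak → the turbine trip

the bearing blockage → the upstream seal seizure
the upstream seal seizure → the pump blockage
the pump blockage → the outlet heat exchanger leak
the outlet heat exchanger leak → the turbine trip
Length: 4 steps.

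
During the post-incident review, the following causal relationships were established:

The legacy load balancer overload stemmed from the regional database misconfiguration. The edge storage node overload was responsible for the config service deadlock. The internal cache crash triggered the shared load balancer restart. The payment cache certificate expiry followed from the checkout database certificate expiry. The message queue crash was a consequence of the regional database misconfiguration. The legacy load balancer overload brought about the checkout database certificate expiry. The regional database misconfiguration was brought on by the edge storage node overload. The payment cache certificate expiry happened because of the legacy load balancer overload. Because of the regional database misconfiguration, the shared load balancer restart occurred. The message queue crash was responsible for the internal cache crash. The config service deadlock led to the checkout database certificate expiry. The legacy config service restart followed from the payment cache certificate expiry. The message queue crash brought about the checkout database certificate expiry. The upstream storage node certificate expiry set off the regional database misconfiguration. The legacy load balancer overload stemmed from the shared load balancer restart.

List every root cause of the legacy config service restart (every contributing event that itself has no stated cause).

the edge storage node overload, the upstream storage node certificate expiry

Tracing upstream from the legacy config service restart: the legacy config service restart ← the payment cache certificate expiry ← the legacy load balancer overload ← the regional database misconfiguration ← the edge storage node overload.
A separate upstream branch: the legacy config service restart ← the payment cache certificate expiry ← the legacy load balancer overload ← the regional database misconfiguration ← the upstream storage node certificate expiry.
Each of those chain origins has no stated cause.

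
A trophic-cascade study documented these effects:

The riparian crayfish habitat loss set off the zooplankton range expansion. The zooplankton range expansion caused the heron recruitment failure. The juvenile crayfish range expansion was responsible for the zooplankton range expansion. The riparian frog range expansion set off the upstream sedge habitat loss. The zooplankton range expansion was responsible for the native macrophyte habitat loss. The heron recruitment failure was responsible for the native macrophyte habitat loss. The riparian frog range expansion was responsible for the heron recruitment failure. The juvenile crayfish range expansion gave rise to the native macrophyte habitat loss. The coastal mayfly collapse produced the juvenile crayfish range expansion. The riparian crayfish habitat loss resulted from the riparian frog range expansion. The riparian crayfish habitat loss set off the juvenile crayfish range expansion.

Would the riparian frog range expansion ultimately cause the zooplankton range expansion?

There is a causal chain: the riparian frog range expansion → the riparian crayfish habitat loss → the zooplankton range expansion.

Yes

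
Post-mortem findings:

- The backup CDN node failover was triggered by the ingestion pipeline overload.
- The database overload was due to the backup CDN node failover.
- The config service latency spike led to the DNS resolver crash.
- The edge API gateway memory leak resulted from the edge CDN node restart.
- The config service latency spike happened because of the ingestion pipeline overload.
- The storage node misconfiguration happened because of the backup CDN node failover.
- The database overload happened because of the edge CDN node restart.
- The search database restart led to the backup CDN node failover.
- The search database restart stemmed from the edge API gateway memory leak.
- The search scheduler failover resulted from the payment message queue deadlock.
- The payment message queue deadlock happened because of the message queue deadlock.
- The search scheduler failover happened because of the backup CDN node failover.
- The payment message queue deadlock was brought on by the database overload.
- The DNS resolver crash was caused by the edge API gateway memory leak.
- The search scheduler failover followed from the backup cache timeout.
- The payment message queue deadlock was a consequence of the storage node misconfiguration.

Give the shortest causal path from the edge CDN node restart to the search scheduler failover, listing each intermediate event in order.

the edge CDN node restart → the database overload → the payment message queue deadlock → the search scheduler failover

the edge CDN node restart → the database overload
the database overload → the payment message queue deadlock
the payment message queue deadlock → the search scheduler failover
Length: 3 steps.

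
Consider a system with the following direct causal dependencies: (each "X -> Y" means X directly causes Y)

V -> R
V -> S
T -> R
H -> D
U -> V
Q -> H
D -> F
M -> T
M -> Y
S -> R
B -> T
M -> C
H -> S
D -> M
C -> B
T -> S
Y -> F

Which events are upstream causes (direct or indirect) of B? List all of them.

Immediate cause of B: C.
Further upstream: Q, H, D, M.

C, D, H, M, Q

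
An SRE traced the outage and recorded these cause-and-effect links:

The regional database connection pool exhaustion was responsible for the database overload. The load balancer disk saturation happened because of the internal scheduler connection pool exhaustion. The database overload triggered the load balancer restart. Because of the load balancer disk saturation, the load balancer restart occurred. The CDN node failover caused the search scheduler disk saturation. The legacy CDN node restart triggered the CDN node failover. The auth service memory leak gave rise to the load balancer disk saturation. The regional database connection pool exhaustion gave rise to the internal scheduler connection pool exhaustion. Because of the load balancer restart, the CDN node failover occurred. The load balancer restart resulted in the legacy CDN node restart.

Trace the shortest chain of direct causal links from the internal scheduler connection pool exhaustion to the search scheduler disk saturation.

the internal scheduler connection pool exhaustion → the load balancer disk saturation → the load balancer restart → the CDN node failover → the search scheduler disk saturation

the internal scheduler connection pool exhaustion → the load balancer disk saturation
the load balancer disk saturation → the load balancer restart
the load balancer restart → the CDN node failover
the CDN node failover → the search scheduler disk saturation
Length: 4 steps.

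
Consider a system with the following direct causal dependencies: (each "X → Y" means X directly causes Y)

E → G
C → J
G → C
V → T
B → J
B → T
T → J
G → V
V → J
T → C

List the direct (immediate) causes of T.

B, V

Upstream contributors include E, G, but only B, V feed directly into T.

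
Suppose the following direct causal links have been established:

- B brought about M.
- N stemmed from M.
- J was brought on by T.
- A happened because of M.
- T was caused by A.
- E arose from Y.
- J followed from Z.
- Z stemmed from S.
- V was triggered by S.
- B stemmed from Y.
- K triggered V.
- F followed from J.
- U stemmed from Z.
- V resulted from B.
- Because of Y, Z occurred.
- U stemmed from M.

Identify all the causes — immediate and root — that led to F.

A, B, J, M, S, T, Y, Z

Immediate cause of F: J.
Further upstream: Y, B, M, A, S, T, Z.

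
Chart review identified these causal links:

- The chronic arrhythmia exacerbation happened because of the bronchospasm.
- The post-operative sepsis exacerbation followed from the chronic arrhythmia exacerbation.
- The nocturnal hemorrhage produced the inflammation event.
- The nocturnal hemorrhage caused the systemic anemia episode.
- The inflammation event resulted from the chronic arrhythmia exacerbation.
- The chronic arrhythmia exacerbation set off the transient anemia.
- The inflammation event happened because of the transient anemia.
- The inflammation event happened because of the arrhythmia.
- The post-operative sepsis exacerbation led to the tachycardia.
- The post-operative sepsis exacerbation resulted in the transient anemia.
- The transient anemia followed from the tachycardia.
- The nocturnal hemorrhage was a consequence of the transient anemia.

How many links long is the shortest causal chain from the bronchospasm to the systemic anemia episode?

4

Shortest chain: the bronchospasm → the chronic arrhythmia exacerbation → the transient anemia → the nocturnal hemorrhage → the systemic anemia episode.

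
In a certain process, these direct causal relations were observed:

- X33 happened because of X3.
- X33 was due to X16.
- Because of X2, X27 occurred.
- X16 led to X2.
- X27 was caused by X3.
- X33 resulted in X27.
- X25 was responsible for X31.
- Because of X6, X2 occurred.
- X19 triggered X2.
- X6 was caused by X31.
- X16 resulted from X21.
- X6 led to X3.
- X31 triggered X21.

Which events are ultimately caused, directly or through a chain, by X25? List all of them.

Direct effects: X31.
2 steps out: X6, X21.
3 steps out: X16, X2, X3.
4 steps out: X33, X27.
Not reachable from it: X19.

X16, X2, X21, X27, X3, X31, X33, X6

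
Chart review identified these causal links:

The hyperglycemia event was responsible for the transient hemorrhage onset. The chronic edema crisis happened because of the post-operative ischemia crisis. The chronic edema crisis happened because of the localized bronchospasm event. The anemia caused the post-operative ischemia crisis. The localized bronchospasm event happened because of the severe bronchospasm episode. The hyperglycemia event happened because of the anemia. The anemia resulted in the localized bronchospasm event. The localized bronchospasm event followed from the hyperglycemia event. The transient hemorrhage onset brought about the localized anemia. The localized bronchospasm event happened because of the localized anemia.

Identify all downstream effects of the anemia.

the chronic edema crisis, the hyperglycemia event, the localized anemia, the localized bronchospasm event, the post-operative ischemia crisis, the transient hemorrhage onset

Direct effects: the post-operative ischemia crisis, the hyperglycemia event, the localized bronchospasm event.
2 steps out: the transient hemorrhage onset, the chronic edema crisis.
3 steps out: the localized anemia.
Not reachable from it: the severe bronchospasm episode.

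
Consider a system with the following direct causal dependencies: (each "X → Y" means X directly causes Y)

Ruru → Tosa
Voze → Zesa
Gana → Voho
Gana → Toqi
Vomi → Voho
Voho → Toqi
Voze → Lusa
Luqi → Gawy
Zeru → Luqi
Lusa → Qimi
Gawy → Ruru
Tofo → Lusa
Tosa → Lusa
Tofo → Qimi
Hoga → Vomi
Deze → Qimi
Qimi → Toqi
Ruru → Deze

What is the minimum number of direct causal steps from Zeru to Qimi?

Shortest chain: Zeru → Luqi → Gawy → Ruru → Deze → Qimi.

5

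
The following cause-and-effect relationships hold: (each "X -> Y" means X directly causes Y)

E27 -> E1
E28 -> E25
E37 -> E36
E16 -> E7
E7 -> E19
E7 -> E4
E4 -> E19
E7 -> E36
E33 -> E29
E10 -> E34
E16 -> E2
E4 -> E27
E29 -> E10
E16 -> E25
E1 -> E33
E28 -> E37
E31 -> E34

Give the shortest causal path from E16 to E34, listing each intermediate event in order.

E16 → E7
E7 → E4
E4 → E27
E27 → E1
E1 → E33
E33 → E29
E29 → E10
E10 → E34
Length: 8 steps.

E16 → E7 → E4 → E27 → E1 → E33 → E29 → E10 → E34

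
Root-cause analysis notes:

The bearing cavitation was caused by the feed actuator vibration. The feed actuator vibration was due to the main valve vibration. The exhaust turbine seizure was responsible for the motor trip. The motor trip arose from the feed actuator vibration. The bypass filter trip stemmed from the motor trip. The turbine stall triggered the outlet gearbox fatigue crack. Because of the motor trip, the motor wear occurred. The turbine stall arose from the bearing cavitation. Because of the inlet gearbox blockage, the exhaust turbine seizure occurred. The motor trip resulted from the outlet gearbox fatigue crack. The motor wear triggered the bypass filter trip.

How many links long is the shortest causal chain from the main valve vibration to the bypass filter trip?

3

Shortest chain: the main valve vibration → the feed actuator vibration → the motor trip → the bypass filter trip.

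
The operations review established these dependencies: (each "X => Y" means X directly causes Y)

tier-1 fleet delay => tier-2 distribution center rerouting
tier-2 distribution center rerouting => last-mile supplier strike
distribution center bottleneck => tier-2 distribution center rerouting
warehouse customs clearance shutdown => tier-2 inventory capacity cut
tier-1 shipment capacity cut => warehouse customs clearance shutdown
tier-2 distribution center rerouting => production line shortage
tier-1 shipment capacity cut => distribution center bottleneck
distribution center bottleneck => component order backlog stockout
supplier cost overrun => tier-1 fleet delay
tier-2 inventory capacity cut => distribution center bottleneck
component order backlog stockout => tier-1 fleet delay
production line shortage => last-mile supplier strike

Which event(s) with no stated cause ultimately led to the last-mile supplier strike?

Tracing upstream from the last-mile supplier strike: the last-mile supplier strike ← the tier-2 distribution center rerouting ← the distribution center bottleneck ← the tier-1 shipment capacity cut.
A separate upstream branch: the last-mile supplier strike ← the tier-2 distribution center rerouting ← the tier-1 fleet delay ← the supplier cost overrun.
Each of those chain origins has no stated cause.

the supplier cost overrun, the tier-1 shipment capacity cut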